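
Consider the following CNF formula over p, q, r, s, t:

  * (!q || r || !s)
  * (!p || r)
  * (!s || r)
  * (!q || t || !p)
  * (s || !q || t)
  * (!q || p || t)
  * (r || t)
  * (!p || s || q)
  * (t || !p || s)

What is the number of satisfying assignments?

Case analysis on p and q:
  p=T, q=T: remaining (r,s,t) ∈ {(T,F,T); (T,T,T)} — 2.
  p=T, q=F: remaining (r,s,t) ∈ {(T,T,F); (T,T,T)} — 2.
  p=F, q=T: remaining (r,s,t) ∈ {(F,F,T); (T,F,T); (T,T,T)} — 3.
  p=F, q=F: 5 of the 8 assignments to (r,s,t) work.
Total: 2 + 2 + 3 + 5 = 12.

12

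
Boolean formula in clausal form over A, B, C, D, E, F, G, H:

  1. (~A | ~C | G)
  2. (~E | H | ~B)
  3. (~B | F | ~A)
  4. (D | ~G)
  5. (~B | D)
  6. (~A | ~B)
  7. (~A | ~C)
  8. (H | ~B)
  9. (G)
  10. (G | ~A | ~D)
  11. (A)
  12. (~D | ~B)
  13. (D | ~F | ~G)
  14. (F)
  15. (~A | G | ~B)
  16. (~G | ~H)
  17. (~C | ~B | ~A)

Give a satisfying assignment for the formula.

A=T, B=F, C=F, D=T, E=F, F=T, G=T, H=F

The clause (G) is unit: G must be True.
(D) is a unit clause, so D = True.
The clause (A) is unit: A must be True.
(~B) is a unit clause, so B = False.
The clause (~C) is unit: C must be False.
The clause (F) is unit: F must be True.
Unit propagation: (~H) forces H = False.
E is now unconstrained; take E = False.
Check each clause:
  1. (G | ~C | ~A) — ~C is true.
  2. (~E | H | ~B) — ~E is true.
  3. (F | ~B | ~A) — F is true.
  4. (D | ~G) — D is true.
  5. (~B | D) — D is true.
  6. (~A | ~B) — ~B is true.
  7. (~A | ~C) — ~C is true.
  8. (~B | H) — ~B is true.
  9. (G) — G is true.
  10. (~A | ~D | G) — G is true.
  11. (A) — A is true.
  12. (~B | ~D) — ~B is true.
  13. (~G | ~F | D) — D is true.
  14. (F) — F is true.
  15. (~B | ~A | G) — ~B is true.
  16. (~G | ~H) — ~H is true.
  17. (~A | ~C | ~B) — ~C is true.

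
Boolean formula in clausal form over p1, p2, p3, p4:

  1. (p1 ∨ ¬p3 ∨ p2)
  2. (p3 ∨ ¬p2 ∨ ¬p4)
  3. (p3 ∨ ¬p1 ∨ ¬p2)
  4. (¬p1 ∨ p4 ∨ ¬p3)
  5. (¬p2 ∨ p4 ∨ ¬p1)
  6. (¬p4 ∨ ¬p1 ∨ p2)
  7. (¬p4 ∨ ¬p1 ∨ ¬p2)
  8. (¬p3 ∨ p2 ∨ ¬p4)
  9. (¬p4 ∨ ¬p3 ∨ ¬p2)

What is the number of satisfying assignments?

Satisfying assignments:
  p1=F p2=F p3=F p4=F
  p1=F p2=F p3=F p4=T
  p1=F p2=T p3=F p4=F
  p1=F p2=T p3=T p4=F
  p1=T p2=F p3=F p4=F
Count: 5.

5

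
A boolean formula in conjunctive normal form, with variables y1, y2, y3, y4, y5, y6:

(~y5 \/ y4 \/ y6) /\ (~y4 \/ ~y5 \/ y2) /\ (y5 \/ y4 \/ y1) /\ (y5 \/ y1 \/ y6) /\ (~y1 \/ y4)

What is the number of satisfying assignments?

Split on y4, then y5.
  y4=1, y5=1: forces y2=1; y1, y3, y6 free → 2^3 = 8.
  y4=1, y5=0: y2, y3 free; 3 ways for (y1,y6) × 2^2 = 12.
  y4=0, y5=1: remaining (y1,y2,y3,y6) ∈ {(0,0,0,1); (0,0,1,1); (0,1,0,1); (0,1,1,1)} — 4.
  y4=0, y5=0: a clause becomes empty — 0.
Total: 8 + 12 + 4 + 0 = 24.

24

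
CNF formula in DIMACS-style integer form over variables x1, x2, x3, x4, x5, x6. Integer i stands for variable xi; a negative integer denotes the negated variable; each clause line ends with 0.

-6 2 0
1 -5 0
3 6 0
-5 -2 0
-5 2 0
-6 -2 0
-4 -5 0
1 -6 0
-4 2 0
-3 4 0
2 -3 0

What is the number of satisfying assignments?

2

The models are:
  x1=0 x2=1 x3=1 x4=1 x5=0 x6=0
  x1=1 x2=1 x3=1 x4=1 x5=0 x6=0
Count: 2.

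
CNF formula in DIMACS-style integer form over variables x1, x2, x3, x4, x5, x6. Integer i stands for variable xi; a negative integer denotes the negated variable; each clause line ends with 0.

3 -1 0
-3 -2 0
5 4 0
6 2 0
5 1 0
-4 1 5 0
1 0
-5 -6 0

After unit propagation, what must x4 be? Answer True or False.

True

(x1) is a unit clause: x1 = True.
From (¬x1 ∨ x3) and x1 = True: x3 = True.
From (¬x3 ∨ ¬x2) and x3 = True: x2 = False.
(x2 ∨ x6) with x2 = False leaves only x6, so x6 = True.
In (¬x5 ∨ ¬x6), ¬x6 is now false; ¬x5 must hold, so x5 = False.
(x5 ∨ x4) with x5 = False leaves only x4, so x4 = True.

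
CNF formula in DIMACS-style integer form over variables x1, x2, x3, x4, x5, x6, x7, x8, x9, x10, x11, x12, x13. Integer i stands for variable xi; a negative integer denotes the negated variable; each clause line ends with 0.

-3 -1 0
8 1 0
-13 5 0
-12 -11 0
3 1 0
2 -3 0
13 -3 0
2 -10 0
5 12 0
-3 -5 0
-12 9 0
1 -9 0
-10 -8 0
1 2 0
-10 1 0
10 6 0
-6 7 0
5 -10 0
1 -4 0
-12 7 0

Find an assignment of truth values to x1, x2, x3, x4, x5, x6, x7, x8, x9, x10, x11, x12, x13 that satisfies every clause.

x1 = T, x2 = F, x3 = F, x4 = F, x5 = T, x6 = T, x7 = T, x8 = F, x9 = T, x10 = F, x11 = F, x12 = F, x13 = F

Check each clause:
  1. (!x1 || !x3) — !x3 is true.
  2. (x8 || x1) — x1 is true.
  3. (!x13 || x5) — !x13 is true.
  4. (!x12 || !x11) — !x12 is true.
  5. (x3 || x1) — x1 is true.
  6. (!x3 || x2) — !x3 is true.
  7. (x13 || !x3) — !x3 is true.
  8. (x2 || !x10) — !x10 is true.
  9. (x5 || x12) — x5 is true.
  10. (!x3 || !x5) — !x3 is true.
  11. (x9 || !x12) — x9 is true.
  12. (x1 || !x9) — x1 is true.
  13. (!x10 || !x8) — !x8 is true.
  14. (x2 || x1) — x1 is true.
  15. (!x10 || x1) — x1 is true.
  16. (x6 || x10) — x6 is true.
  17. (!x6 || x7) — x7 is true.
  18. (!x10 || x5) — x5 is true.
  19. (!x4 || x1) — x1 is true.
  20. (!x12 || x7) — !x12 is true.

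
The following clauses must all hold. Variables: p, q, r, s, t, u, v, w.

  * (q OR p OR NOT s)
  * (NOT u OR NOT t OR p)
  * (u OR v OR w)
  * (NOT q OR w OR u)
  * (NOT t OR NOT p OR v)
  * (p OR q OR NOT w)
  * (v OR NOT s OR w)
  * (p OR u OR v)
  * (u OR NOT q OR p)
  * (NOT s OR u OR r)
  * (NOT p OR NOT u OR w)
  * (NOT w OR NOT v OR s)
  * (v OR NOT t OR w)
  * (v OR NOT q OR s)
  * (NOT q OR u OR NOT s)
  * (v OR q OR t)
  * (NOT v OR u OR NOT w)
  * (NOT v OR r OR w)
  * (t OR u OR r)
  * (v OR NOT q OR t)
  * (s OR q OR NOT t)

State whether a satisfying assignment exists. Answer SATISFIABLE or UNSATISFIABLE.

SATISFIABLE

Branch on p: take p = True.
Set q = False and propagate.
Branch on r: take r = False.
For the remaining variables, s = True, t = False, u = True, v = True, w = True works.
So p = True, q = False, r = False, s = True, t = False, u = True, v = True, w = True is a satisfying assignment.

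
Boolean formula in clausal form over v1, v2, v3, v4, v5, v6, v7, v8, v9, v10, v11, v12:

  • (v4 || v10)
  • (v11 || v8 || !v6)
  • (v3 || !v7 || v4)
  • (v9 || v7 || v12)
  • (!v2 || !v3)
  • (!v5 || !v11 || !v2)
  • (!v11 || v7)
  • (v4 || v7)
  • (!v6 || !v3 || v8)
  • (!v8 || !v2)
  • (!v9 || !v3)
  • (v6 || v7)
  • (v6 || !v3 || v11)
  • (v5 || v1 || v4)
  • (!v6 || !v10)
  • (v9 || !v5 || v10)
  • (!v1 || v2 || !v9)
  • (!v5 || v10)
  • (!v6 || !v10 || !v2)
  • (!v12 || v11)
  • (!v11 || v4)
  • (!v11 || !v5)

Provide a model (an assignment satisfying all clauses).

Pure literal: v4 appears only positively; assign v4 = True.
Try v1 = False.
The remaining clauses are satisfied by v2 = True, v3 = False, v5 = False, v6 = True, v7 = True, v8 = False, v9 = True, v10 = False, v11 = True, v12 = True.
Check each clause:
  1. (v4 || v10) — v4 is true.
  2. (!v6 || v8 || v11) — v11 is true.
  3. (!v7 || v4 || v3) — v4 is true.
  4. (v9 || v12 || v7) — v9 is true.
  5. (!v3 || !v2) — !v3 is true.
  6. (!v2 || !v5 || !v11) — !v5 is true.
  7. (v7 || !v11) — v7 is true.
  8. (v4 || v7) — v4 is true.
  9. (v8 || !v6 || !v3) — !v3 is true.
  10. (!v8 || !v2) — !v8 is true.
  11. (!v3 || !v9) — !v3 is true.
  12. (v6 || v7) — v6 is true.
  13. (v6 || !v3 || v11) — v11 is true.
  14. (v5 || v1 || v4) — v4 is true.
  15. (!v6 || !v10) — !v10 is true.
  16. (!v5 || v10 || v9) — v9 is true.
  17. (!v9 || !v1 || v2) — v2 is true.
  18. (v10 || !v5) — !v5 is true.
  19. (!v2 || !v6 || !v10) — !v10 is true.
  20. (v11 || !v12) — v11 is true.
  21. (v4 || !v11) — v4 is true.
  22. (!v5 || !v11) — !v5 is true.

v1 = False, v2 = True, v3 = False, v4 = True, v5 = False, v6 = True, v7 = True, v8 = False, v9 = True, v10 = False, v11 = True, v12 = True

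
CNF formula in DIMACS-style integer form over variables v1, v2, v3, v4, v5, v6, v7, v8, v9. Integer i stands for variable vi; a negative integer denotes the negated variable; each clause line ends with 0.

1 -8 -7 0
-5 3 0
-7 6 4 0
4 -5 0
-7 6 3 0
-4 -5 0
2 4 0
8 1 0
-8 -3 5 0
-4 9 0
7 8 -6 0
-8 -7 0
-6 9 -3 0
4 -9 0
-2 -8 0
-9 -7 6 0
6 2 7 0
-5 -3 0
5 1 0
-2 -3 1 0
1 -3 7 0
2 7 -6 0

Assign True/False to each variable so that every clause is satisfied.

v1=T, v2=F, v3=F, v4=T, v5=F, v6=T, v7=T, v8=F, v9=T

Pure literal: v1 appears only positively; assign v1 = True.
Try v2 = False.
  then v4 is forced to True.
  then v5 is forced to False.
  then v9 is forced to True.
Try v3 = False.
Set v6 = True and propagate.
  then v7 is forced to True.
  then v8 is forced to False.
Every clause has at least one true literal under this assignment.
Check each clause:
  1. (!v7 || !v8 || v1) — !v8 is true.
  2. (!v5 || v3) — !v5 is true.
  3. (v6 || !v7 || v4) — v4 is true.
  4. (!v5 || v4) — !v5 is true.
  5. (!v7 || v3 || v6) — v6 is true.
  6. (!v5 || !v4) — !v5 is true.
  7. (v2 || v4) — v4 is true.
  8. (v8 || v1) — v1 is true.
  9. (v5 || !v3 || !v8) — !v8 is true.
  10. (!v4 || v9) — v9 is true.
  11. (v8 || !v6 || v7) — v7 is true.
  12. (!v7 || !v8) — !v8 is true.
  13. (!v6 || !v3 || v9) — v9 is true.
  14. (v4 || !v9) — v4 is true.
  15. (!v8 || !v2) — !v8 is true.
  16. (!v9 || !v7 || v6) — v6 is true.
  17. (v2 || v7 || v6) — v6 is true.
  18. (!v5 || !v3) — !v5 is true.
  19. (v5 || v1) — v1 is true.
  20. (!v3 || !v2 || v1) — v1 is true.
  21. (!v3 || v7 || v1) — v1 is true.
  22. (v2 || v7 || !v6) — v7 is true.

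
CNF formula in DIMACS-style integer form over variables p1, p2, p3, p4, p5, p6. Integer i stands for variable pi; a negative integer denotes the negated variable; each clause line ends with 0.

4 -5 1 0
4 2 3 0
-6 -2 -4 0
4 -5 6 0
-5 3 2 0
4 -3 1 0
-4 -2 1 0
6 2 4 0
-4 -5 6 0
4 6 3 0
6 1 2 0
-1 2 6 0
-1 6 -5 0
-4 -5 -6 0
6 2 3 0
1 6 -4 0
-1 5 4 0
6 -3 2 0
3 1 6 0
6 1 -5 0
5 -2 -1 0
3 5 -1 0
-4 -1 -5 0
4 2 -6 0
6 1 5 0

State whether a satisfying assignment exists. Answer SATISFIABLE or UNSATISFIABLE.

SATISFIABLE

Branch on p1: take p1 = True.
For the remaining variables, p2 = True, p3 = True, p4 = False, p5 = True, p6 = True works.
So p1=T  p2=T  p3=T  p4=F  p5=T  p6=T is a satisfying assignment.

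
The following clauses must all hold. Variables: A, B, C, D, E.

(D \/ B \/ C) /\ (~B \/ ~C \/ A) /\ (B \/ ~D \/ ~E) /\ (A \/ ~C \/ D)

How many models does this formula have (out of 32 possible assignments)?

18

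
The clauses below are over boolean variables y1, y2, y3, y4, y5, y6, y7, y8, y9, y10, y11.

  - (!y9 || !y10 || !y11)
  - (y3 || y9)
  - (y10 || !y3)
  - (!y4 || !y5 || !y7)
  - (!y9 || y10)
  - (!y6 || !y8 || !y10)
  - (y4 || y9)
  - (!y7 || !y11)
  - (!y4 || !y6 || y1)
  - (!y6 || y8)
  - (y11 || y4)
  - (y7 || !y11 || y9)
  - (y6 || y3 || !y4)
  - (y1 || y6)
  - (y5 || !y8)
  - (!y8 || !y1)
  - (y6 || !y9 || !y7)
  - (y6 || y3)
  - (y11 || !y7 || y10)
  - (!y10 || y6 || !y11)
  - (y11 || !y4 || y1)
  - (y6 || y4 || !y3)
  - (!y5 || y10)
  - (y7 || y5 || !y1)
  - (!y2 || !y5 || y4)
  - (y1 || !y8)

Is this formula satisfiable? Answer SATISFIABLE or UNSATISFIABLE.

Set y1 = True and propagate.
  then y8 is forced to False.
  then y6 is forced to False.
  then y3 is forced to True.
  then y10 is forced to True.
  then y11 is forced to False.
  then y4 is forced to True.
Branch on y5: take y5 = True.
  then y7 is forced to False.
y2, y9 are now unconstrained; take y2 = True, y9 = True.
So y1 = T, y2 = T, y3 = T, y4 = T, y5 = T, y6 = F, y7 = F, y8 = F, y9 = T, y10 = T, y11 = F is a satisfying assignment.

SATISFIABLE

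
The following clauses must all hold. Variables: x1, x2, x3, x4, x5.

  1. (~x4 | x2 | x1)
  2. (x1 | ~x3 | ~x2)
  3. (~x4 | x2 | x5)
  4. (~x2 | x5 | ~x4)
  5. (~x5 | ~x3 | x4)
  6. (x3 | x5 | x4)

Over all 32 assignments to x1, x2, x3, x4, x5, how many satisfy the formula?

Case analysis on x4 and x2:
  x4=T, x2=T: remaining (x1,x3,x5) ∈ {(F,F,T); (T,F,T); (T,T,T)} — 3.
  x4=T, x2=F: remaining (x1,x3,x5) ∈ {(T,F,T); (T,T,T)} — 2.
  x4=F, x2=T: remaining (x1,x3,x5) ∈ {(F,F,T); (T,F,T); (T,T,F)} — 3.
  x4=F, x2=F: remaining (x1,x3,x5) ∈ {(F,F,T); (F,T,F); (T,F,T); (T,T,F)} — 4.
Total: 3 + 2 + 3 + 4 = 12.

12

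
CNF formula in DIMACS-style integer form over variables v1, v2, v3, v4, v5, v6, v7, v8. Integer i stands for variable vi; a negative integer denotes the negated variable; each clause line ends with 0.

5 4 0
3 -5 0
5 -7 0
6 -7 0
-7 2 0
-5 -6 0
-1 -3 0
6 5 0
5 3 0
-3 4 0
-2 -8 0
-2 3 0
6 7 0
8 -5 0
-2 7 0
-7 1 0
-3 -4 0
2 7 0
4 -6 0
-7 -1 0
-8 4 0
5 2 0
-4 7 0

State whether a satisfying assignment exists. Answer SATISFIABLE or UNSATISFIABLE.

UNSATISFIABLE

v7 = True:
  propagation gives v5=True, v3=True, v6=True; an empty clause results — contradiction.
v7 = False:
  propagation gives v6=True, v5=False, v4=True; an empty clause results — contradiction.
Every branch closes, so no satisfying assignment exists.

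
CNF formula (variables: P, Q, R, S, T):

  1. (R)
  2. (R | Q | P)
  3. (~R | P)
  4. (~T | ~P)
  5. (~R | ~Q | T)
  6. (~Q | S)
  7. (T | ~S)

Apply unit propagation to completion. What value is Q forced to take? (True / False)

False

(R) stands alone — R = True.
(~R | P) with R = True leaves only P, so P = True.
From (~T | ~P) and P = True: T = False.
From (T | ~Q | ~R) and T = False, R = True: Q = False.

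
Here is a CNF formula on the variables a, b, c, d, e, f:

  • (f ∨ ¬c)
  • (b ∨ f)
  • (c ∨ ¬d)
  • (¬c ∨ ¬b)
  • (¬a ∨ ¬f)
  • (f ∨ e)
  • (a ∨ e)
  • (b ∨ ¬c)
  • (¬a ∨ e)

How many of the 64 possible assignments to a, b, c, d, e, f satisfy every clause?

4

The models are:
  a=0 b=0 c=0 d=0 e=1 f=1
  a=0 b=1 c=0 d=0 e=1 f=0
  a=0 b=1 c=0 d=0 e=1 f=1
  a=1 b=1 c=0 d=0 e=1 f=0
That's 4 in total.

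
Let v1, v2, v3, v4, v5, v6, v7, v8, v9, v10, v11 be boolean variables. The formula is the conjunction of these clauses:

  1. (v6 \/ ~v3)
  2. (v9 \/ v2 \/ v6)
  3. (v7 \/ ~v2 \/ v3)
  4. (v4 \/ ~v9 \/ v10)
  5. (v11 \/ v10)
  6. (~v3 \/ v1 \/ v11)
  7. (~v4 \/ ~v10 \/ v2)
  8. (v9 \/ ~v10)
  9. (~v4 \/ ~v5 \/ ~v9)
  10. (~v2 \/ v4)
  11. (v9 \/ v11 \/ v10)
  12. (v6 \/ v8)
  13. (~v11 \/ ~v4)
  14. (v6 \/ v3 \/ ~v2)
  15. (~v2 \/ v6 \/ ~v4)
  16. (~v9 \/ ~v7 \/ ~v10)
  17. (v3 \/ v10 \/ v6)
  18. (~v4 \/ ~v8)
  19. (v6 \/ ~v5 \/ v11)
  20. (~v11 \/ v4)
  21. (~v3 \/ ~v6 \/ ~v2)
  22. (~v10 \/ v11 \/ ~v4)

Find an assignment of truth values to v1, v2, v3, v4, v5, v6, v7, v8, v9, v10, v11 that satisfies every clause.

v1 occurs only positively in the remaining clauses — set v1 = True.
Branch on v2: take v2 = False.
Set v3 = True and propagate.
  then v6 is forced to True.
The remaining clauses are satisfied by v4 = False, v5 = True, v7 = False, v8 = True, v9 = True, v10 = True, v11 = False.

v1 = 1, v2 = 0, v3 = 1, v4 = 0, v5 = 1, v6 = 1, v7 = 0, v8 = 1, v9 = 1, v10 = 1, v11 = 0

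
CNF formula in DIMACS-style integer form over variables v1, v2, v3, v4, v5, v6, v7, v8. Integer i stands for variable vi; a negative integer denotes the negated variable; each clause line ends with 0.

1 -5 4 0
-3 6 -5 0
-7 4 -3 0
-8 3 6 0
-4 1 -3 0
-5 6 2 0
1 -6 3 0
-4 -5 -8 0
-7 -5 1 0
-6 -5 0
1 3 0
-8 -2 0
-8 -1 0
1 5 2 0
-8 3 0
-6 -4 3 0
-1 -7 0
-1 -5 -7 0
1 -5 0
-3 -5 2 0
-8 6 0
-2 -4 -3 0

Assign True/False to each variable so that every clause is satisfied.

v1 = True, v2 = False, v3 = True, v4 = False, v5 = False, v6 = True, v7 = False, v8 = False

Check each clause:
  1. (!v5 || v4 || v1) — v1 is true.
  2. (!v3 || v6 || !v5) — !v5 is true.
  3. (!v3 || !v7 || v4) — !v7 is true.
  4. (v6 || !v8 || v3) — !v8 is true.
  5. (!v3 || v1 || !v4) — v1 is true.
  6. (v6 || !v5 || v2) — !v5 is true.
  7. (!v6 || v3 || v1) — v1 is true.
  8. (!v4 || !v8 || !v5) — !v8 is true.
  9. (v1 || !v5 || !v7) — v1 is true.
  10. (!v5 || !v6) — !v5 is true.
  11. (v1 || v3) — v1 is true.
  12. (!v2 || !v8) — !v8 is true.
  13. (!v8 || !v1) — !v8 is true.
  14. (v5 || v2 || v1) — v1 is true.
  15. (v3 || !v8) — !v8 is true.
  16. (!v6 || !v4 || v3) — v3 is true.
  17. (!v1 || !v7) — !v7 is true.
  18. (!v7 || !v5 || !v1) — !v7 is true.
  19. (!v5 || v1) — v1 is true.
  20. (v2 || !v3 || !v5) — !v5 is true.
  21. (v6 || !v8) — !v8 is true.
  22. (!v4 || !v3 || !v2) — !v4 is true.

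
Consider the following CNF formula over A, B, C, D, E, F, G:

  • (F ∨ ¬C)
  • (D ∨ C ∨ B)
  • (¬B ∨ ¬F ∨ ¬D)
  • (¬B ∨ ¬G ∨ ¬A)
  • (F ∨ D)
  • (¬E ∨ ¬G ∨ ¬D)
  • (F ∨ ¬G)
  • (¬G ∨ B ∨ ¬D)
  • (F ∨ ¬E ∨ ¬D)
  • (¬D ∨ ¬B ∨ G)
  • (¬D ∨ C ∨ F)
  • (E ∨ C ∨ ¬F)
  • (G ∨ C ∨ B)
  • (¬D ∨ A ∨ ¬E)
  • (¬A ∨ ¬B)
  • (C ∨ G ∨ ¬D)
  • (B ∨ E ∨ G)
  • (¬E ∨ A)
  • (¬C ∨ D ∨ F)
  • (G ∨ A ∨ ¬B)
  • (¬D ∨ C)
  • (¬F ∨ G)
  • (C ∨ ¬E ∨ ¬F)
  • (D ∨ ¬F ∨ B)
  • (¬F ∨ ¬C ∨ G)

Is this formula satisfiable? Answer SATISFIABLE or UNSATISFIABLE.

Branch on A: take A = False.
  then E is forced to False.
Set B = True and propagate.
  then G is forced to True.
  then F is forced to True.
  then D is forced to False.
  then C is forced to True.
So A=0  B=1  C=1  D=0  E=0  F=1  G=1 is a satisfying assignment.

SATISFIABLE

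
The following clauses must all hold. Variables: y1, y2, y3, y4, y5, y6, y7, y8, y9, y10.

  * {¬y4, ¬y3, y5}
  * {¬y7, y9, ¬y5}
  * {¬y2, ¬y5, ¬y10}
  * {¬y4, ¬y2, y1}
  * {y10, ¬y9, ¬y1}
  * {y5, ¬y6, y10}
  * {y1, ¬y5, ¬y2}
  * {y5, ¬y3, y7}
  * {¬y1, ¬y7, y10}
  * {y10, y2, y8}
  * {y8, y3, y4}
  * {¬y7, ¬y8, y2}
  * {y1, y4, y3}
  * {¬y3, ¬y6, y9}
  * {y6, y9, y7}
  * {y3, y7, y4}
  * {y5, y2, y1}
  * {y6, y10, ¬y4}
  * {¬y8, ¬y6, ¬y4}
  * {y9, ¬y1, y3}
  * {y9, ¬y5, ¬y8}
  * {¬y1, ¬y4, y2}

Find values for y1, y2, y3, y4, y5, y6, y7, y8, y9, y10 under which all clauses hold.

y1=F, y2=T, y3=T, y4=F, y5=F, y6=F, y7=T, y8=F, y9=F, y10=F

Check each clause:
  1. {¬y3, ¬y4, y5} — ¬y4 is true.
  2. {¬y5, y9, ¬y7} — ¬y5 is true.
  3. {¬y5, ¬y2, ¬y10} — ¬y5 is true.
  4. {y1, ¬y4, ¬y2} — ¬y4 is true.
  5. {¬y1, ¬y9, y10} — ¬y1 is true.
  6. {¬y6, y5, y10} — ¬y6 is true.
  7. {¬y5, ¬y2, y1} — ¬y5 is true.
  8. {y5, y7, ¬y3} — y7 is true.
  9. {¬y7, ¬y1, y10} — ¬y1 is true.
  10. {y10, y8, y2} — y2 is true.
  11. {y8, y4, y3} — y3 is true.
  12. {y2, ¬y7, ¬y8} — ¬y8 is true.
  13. {y1, y3, y4} — y3 is true.
  14. {y9, ¬y6, ¬y3} — ¬y6 is true.
  15. {y6, y7, y9} — y7 is true.
  16. {y7, y3, y4} — y3 is true.
  17. {y5, y2, y1} — y2 is true.
  18. {y6, ¬y4, y10} — ¬y4 is true.
  19. {¬y6, ¬y8, ¬y4} — ¬y8 is true.
  20. {y9, ¬y1, y3} — y3 is true.
  21. {¬y5, ¬y8, y9} — ¬y8 is true.
  22. {¬y4, ¬y1, y2} — y2 is true.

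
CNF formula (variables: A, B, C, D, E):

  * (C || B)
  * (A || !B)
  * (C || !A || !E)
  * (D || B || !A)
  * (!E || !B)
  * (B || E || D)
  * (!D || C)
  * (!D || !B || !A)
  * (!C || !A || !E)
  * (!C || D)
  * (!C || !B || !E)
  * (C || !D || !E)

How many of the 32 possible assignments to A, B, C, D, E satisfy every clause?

The models are:
  A=F B=F C=T D=T E=F
  A=F B=F C=T D=T E=T
  A=T B=F C=T D=T E=F
  A=T B=T C=F D=F E=F
Count: 4.

4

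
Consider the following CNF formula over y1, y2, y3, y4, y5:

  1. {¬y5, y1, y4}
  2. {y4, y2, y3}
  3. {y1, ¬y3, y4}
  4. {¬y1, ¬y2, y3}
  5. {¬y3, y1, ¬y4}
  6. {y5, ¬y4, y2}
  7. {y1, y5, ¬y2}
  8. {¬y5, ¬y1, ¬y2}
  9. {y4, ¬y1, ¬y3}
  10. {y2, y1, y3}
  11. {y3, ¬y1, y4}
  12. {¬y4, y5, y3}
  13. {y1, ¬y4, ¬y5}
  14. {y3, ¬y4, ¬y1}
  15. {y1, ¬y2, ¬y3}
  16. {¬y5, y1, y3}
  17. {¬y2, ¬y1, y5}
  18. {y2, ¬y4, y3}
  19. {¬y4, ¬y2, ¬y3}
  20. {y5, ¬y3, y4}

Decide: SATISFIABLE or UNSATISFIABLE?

SATISFIABLE

Branch on y1: take y1 = True.
The remaining clauses are satisfied by y2 = False, y3 = True, y4 = True, y5 = True.
Every clause has at least one true literal under this assignment.
So y1=True, y2=False, y3=True, y4=True, y5=True is a satisfying assignment.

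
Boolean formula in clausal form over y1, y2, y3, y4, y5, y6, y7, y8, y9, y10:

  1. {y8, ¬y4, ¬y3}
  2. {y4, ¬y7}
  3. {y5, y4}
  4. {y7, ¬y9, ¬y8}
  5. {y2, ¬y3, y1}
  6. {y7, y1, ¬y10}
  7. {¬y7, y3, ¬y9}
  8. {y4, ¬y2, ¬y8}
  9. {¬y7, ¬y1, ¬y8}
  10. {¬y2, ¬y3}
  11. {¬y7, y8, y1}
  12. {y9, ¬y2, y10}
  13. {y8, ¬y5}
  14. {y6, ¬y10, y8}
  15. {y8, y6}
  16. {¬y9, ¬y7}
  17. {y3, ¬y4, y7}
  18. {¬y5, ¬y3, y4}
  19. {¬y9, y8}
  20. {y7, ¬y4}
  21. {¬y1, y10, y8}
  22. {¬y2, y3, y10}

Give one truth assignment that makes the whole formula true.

y1=1, y2=0, y3=0, y4=0, y5=1, y6=0, y7=0, y8=1, y9=0, y10=0

Check each clause:
  1. {y8, ¬y4, ¬y3} — y8 is true.
  2. {y4, ¬y7} — ¬y7 is true.
  3. {y4, y5} — y5 is true.
  4. {¬y9, y7, ¬y8} — ¬y9 is true.
  5. {y2, ¬y3, y1} — y1 is true.
  6. {¬y10, y7, y1} — y1 is true.
  7. {y3, ¬y7, ¬y9} — ¬y7 is true.
  8. {¬y2, ¬y8, y4} — ¬y2 is true.
  9. {¬y1, ¬y8, ¬y7} — ¬y7 is true.
  10. {¬y3, ¬y2} — ¬y3 is true.
  11. {y1, y8, ¬y7} — y8 is true.
  12. {y9, ¬y2, y10} — ¬y2 is true.
  13. {y8, ¬y5} — y8 is true.
  14. {¬y10, y8, y6} — y8 is true.
  15. {y6, y8} — y8 is true.
  16. {¬y7, ¬y9} — ¬y7 is true.
  17. {¬y4, y3, y7} — ¬y4 is true.
  18. {¬y3, ¬y5, y4} — ¬y3 is true.
  19. {¬y9, y8} — y8 is true.
  20. {¬y4, y7} — ¬y4 is true.
  21. {¬y1, y10, y8} — y8 is true.
  22. {¬y2, y3, y10} — ¬y2 is true.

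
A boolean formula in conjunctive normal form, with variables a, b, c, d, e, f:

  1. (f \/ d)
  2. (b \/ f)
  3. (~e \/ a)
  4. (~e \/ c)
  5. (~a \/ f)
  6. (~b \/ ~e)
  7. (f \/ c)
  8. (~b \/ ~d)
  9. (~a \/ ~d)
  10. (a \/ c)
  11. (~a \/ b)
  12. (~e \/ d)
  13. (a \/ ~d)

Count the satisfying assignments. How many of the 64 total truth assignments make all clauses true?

Satisfying assignments:
  a=F b=F c=T d=F e=F f=T
  a=F b=T c=T d=F e=F f=T
  a=T b=T c=F d=F e=F f=T
  a=T b=T c=T d=F e=F f=T
That's 4 in total.

4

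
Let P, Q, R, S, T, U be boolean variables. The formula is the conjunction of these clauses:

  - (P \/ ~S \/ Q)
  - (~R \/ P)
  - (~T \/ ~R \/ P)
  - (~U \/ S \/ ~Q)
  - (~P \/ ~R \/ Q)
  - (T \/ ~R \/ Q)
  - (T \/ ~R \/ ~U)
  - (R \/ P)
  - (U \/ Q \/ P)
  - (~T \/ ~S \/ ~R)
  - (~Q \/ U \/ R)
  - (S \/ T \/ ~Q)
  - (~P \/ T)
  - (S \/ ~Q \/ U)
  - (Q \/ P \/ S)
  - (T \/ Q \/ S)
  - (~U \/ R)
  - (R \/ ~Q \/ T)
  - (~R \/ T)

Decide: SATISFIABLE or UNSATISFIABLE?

SATISFIABLE

Try P = True.
  then T is forced to True.
The remaining clauses are satisfied by Q = False, R = False, S = True, U = False.
So P = T  Q = F  R = F  S = T  T = T  U = F is a satisfying assignment.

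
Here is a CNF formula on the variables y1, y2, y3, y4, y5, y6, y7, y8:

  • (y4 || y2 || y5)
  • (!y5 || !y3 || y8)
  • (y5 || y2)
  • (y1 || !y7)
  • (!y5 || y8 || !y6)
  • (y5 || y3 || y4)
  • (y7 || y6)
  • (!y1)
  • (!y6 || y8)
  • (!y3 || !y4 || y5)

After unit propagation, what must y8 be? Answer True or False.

(!y1) is a unit clause: y1 = False.
(y1 || !y7): since y1 = False, the clause reduces to (!y7). y7 = False.
(y6 || y7): since y7 = False, the clause reduces to (y6). y6 = True.
(y8 || !y6) with y6 = True leaves only y8, so y8 = True.

True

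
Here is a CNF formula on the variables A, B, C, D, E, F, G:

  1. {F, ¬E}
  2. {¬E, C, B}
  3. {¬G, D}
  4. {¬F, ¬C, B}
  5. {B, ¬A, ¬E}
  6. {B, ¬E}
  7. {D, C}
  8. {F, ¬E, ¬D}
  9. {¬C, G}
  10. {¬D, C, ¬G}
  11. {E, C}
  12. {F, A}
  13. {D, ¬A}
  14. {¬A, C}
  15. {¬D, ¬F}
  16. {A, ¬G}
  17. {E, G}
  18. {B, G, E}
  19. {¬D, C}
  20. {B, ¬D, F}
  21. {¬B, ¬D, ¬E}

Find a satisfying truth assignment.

A=T, B=T, C=T, D=T, E=F, F=F, G=T

Check each clause:
  1. {¬E, F} — ¬E is true.
  2. {B, C, ¬E} — B is true.
  3. {D, ¬G} — D is true.
  4. {¬F, B, ¬C} — B is true.
  5. {B, ¬A, ¬E} — B is true.
  6. {¬E, B} — B is true.
  7. {C, D} — C is true.
  8. {F, ¬E, ¬D} — ¬E is true.
  9. {G, ¬C} — G is true.
  10. {C, ¬D, ¬G} — C is true.
  11. {E, C} — C is true.
  12. {F, A} — A is true.
  13. {¬A, D} — D is true.
  14. {C, ¬A} — C is true.
  15. {¬F, ¬D} — ¬F is true.
  16. {¬G, A} — A is true.
  17. {G, E} — G is true.
  18. {B, E, G} — B is true.
  19. {C, ¬D} — C is true.
  20. {F, ¬D, B} — B is true.
  21. {¬E, ¬B, ¬D} — ¬E is true.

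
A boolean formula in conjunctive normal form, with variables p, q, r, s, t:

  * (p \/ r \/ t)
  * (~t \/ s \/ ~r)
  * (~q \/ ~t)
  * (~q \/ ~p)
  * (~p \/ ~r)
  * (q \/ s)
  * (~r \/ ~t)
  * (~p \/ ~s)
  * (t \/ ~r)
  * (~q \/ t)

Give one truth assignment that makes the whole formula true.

p=False, q=False, r=False, s=True, t=True

Check each clause:
  1. (p \/ t \/ r) — t is true.
  2. (~t \/ ~r \/ s) — s is true.
  3. (~t \/ ~q) — ~q is true.
  4. (~p \/ ~q) — ~p is true.
  5. (~p \/ ~r) — ~r is true.
  6. (s \/ q) — s is true.
  7. (~r \/ ~t) — ~r is true.
  8. (~s \/ ~p) — ~p is true.
  9. (~r \/ t) — ~r is true.
  10. (t \/ ~q) — t is true.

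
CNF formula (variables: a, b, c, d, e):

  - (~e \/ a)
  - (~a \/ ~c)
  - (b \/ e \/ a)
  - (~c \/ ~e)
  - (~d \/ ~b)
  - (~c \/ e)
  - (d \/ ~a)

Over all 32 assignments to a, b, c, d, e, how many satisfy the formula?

3

Satisfying assignments:
  a=F b=T c=F d=F e=F
  a=T b=F c=F d=T e=F
  a=T b=F c=F d=T e=T
Count: 3.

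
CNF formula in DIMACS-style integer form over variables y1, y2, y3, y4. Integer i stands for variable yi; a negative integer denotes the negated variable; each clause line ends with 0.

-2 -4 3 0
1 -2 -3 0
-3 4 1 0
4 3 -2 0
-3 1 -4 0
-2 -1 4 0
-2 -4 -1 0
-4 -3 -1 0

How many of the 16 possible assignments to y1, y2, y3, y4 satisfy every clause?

Satisfying assignments:
  y1=F y2=F y3=F y4=F
  y1=F y2=F y3=F y4=T
  y1=T y2=F y3=F y4=F
  y1=T y2=F y3=F y4=T
  y1=T y2=F y3=T y4=F
That's 5 in total.

5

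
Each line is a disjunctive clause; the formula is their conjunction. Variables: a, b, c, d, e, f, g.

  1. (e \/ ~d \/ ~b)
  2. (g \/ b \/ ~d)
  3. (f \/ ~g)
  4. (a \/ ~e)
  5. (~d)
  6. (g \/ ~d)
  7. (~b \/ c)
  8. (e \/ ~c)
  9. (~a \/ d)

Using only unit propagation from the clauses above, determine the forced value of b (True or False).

False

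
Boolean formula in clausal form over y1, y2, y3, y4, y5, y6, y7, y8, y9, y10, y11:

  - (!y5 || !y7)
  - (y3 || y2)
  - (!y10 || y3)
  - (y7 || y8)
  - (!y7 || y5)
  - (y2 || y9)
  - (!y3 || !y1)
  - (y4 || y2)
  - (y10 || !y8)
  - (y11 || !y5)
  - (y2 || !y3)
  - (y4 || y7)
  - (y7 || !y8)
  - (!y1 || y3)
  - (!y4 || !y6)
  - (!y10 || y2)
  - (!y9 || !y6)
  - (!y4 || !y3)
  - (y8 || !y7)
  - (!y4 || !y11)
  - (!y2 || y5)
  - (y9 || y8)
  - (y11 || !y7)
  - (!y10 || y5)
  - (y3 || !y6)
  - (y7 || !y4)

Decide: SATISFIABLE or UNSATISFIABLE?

y7 = True:
  propagation gives y5=False; an empty clause results — contradiction.
y7 = False:
  propagation gives y8=True; an empty clause results — contradiction.
Every branch closes, so no satisfying assignment exists.

UNSATISFIABLE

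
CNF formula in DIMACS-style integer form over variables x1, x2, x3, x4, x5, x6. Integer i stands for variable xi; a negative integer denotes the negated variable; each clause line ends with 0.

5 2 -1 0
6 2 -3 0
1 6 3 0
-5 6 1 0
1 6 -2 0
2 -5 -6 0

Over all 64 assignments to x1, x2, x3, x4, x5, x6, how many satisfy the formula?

Split on x6, then x1.
  x6=T, x1=T: forces x2=T; x3, x4, x5 free → 2^3 = 8.
  x6=T, x1=F: x3, x4 free; 3 ways for (x2,x5) × 2^2 = 12.
  x6=F, x1=T: x4 free; 5 ways for (x2,x3,x5) × 2^1 = 10.
  x6=F, x1=F: a clause becomes empty — 0.
Total: 8 + 12 + 10 + 0 = 30.

30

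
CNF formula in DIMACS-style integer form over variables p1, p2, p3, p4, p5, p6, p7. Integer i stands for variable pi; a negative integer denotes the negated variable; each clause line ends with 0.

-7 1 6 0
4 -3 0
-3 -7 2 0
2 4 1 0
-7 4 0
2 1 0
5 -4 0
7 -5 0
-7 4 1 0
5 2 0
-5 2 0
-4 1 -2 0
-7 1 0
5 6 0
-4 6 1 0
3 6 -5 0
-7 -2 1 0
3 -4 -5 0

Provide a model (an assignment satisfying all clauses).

Pure literal: p6 appears only positively; assign p6 = True.
Set p1 = False and propagate.
  then p2 is forced to True.
  then p4 is forced to False.
  then p3 is forced to False.
  then p7 is forced to False.
  then p5 is forced to False.

p1=0  p2=1  p3=0  p4=0  p5=0  p6=1  p7=0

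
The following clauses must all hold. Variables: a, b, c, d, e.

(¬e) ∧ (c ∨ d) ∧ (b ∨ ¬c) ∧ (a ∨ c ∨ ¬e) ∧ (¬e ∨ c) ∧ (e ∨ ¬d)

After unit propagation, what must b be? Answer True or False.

(¬e) stands alone — e = False.
In (e ∨ ¬d), e is now false; ¬d must hold, so d = False.
(d ∨ c) with d = False leaves only c, so c = True.
From (¬c ∨ b) and c = True: b = True.

True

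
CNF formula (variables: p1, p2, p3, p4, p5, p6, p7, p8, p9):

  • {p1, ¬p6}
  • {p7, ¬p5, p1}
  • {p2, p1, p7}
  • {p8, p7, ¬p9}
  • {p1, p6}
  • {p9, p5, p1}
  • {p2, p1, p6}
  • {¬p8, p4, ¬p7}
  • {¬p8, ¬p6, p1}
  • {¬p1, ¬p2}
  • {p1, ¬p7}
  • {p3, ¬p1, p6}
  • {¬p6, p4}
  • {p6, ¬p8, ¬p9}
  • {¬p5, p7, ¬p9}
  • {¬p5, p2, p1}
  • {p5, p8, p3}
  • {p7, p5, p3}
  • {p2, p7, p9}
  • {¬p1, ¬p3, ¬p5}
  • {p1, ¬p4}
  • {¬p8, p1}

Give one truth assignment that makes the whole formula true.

p1 = T, p2 = F, p3 = F, p4 = T, p5 = T, p6 = T, p7 = T, p8 = T, p9 = T

Check each clause:
  1. {¬p6, p1} — p1 is true.
  2. {p7, ¬p5, p1} — p1 is true.
  3. {p1, p2, p7} — p1 is true.
  4. {p7, ¬p9, p8} — p8 is true.
  5. {p6, p1} — p1 is true.
  6. {p1, p9, p5} — p9 is true.
  7. {p1, p6, p2} — p1 is true.
  8. {¬p7, ¬p8, p4} — p4 is true.
  9. {¬p8, ¬p6, p1} — p1 is true.
  10. {¬p1, ¬p2} — ¬p2 is true.
  11. {¬p7, p1} — p1 is true.
  12. {p6, ¬p1, p3} — p6 is true.
  13. {¬p6, p4} — p4 is true.
  14. {¬p9, ¬p8, p6} — p6 is true.
  15. {p7, ¬p9, ¬p5} — p7 is true.
  16. {p2, ¬p5, p1} — p1 is true.
  17. {p8, p5, p3} — p8 is true.
  18. {p3, p7, p5} — p5 is true.
  19. {p9, p7, p2} — p9 is true.
  20. {¬p5, ¬p1, ¬p3} — ¬p3 is true.
  21. {¬p4, p1} — p1 is true.
  22. {p1, ¬p8} — p1 is true.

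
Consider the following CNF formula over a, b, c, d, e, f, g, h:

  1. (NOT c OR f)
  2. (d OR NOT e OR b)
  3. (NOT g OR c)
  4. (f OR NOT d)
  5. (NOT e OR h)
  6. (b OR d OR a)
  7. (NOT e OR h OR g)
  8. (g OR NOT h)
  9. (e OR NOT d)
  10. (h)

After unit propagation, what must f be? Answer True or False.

(h) is a unit clause: h = True.
In (g OR NOT h), NOT h is now false; g must hold, so g = True.
From (NOT g OR c) and g = True: c = True.
From (f OR NOT c) and c = True: f = True.

True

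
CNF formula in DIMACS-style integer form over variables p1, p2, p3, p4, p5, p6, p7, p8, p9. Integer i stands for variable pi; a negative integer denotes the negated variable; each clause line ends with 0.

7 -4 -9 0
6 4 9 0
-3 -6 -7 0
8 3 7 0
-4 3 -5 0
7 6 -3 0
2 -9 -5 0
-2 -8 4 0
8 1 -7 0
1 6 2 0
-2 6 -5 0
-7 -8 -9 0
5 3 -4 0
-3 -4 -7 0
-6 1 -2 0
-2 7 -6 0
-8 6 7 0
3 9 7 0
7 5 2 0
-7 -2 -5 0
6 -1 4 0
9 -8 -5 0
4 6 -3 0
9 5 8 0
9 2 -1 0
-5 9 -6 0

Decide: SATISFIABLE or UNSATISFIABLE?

SATISFIABLE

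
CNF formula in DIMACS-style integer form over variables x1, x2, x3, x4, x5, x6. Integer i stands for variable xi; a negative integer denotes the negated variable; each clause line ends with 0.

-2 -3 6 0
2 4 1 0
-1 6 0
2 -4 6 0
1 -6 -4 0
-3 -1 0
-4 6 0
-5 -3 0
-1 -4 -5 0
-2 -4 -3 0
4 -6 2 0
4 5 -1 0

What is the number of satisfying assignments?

8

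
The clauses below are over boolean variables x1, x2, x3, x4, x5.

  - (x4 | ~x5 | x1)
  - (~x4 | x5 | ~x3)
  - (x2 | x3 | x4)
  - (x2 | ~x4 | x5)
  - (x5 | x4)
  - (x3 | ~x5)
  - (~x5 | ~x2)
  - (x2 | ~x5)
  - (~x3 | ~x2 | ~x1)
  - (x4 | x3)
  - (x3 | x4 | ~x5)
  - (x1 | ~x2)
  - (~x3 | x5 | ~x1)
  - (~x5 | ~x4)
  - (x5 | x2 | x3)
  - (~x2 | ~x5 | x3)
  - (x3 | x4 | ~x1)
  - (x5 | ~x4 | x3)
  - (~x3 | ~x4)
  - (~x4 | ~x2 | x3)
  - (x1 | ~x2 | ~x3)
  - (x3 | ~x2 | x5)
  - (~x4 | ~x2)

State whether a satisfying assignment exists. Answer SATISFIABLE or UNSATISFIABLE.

UNSATISFIABLE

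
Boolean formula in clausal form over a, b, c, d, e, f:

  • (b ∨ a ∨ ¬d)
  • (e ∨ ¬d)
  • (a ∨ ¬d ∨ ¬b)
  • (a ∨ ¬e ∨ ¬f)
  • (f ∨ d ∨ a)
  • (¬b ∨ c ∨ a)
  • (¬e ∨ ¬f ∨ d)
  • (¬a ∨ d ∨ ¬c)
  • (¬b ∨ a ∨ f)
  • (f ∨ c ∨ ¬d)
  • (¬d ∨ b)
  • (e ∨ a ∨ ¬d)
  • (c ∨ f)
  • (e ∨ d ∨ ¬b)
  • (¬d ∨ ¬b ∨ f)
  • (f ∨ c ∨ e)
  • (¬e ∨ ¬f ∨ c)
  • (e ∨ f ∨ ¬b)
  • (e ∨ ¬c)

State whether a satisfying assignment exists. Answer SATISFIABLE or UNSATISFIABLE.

SATISFIABLE

Branch on a: take a = True.
Branch on b: take b = True.
Try c = True.
  then d is forced to True.
  then e is forced to True.
  then f is forced to True.
Every clause has at least one true literal under this assignment.
So a = T  b = T  c = T  d = T  e = T  f = T is a satisfying assignment.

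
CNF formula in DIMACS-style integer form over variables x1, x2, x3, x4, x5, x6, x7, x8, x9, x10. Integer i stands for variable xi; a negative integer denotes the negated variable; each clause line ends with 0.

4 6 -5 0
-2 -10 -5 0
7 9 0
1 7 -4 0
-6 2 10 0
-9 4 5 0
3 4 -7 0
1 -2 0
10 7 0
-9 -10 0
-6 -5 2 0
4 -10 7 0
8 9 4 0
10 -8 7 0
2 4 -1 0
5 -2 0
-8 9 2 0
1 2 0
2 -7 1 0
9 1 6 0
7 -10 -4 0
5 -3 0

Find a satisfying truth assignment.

Branch on x1: take x1 = True.
The remaining clauses are satisfied by x2 = True, x3 = True, x4 = True, x5 = True, x6 = False, x7 = True, x8 = False, x9 = False, x10 = False.
Every clause has at least one true literal under this assignment.

x1=T, x2=T, x3=T, x4=T, x5=T, x6=F, x7=T, x8=F, x9=F, x10=F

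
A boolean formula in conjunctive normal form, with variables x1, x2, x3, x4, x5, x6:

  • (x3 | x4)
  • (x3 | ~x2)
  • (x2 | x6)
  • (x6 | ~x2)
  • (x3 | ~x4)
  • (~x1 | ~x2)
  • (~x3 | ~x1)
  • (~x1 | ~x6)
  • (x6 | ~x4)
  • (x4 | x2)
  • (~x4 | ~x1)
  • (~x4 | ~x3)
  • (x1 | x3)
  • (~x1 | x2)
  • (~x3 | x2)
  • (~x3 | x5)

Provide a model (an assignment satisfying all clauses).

Pure literal: x5 appears only positively; assign x5 = True.
Set x1 = False and propagate.
  then x3 is forced to True.
  then x4 is forced to False.
  then x2 is forced to True.
  then x6 is forced to True.
Every clause has at least one true literal under this assignment.

x1=F, x2=T, x3=T, x4=F, x5=T, x6=T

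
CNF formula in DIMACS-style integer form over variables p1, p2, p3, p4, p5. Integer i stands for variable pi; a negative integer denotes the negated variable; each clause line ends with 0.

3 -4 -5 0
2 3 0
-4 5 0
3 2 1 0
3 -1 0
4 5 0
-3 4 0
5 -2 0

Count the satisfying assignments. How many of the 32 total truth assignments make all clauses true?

5

Satisfying assignments:
  p1=F p2=F p3=T p4=T p5=T
  p1=F p2=T p3=F p4=F p5=T
  p1=F p2=T p3=T p4=T p5=T
  p1=T p2=F p3=T p4=T p5=T
  p1=T p2=T p3=T p4=T p5=T
That's 5 in total.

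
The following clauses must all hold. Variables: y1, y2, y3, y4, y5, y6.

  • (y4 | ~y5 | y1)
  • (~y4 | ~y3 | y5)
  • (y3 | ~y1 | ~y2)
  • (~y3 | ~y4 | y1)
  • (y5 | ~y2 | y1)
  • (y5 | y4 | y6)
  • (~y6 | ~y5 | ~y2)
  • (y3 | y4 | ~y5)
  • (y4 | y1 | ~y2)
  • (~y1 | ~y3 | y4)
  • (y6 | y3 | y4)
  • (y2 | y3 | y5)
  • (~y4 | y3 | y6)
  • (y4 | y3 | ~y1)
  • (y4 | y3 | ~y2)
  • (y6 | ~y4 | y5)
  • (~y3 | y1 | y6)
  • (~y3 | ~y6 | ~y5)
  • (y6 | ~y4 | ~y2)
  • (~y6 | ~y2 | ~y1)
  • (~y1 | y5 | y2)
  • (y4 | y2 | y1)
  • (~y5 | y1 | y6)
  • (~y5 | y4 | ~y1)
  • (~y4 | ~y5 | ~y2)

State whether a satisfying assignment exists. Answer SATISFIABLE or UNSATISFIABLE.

Set y1 = True and propagate.
Try y2 = False.
  then y5 is forced to True.
  then y4 is forced to True.
Branch on y3: take y3 = True.
  then y6 is forced to False.
So y1=True  y2=False  y3=True  y4=True  y5=True  y6=False is a satisfying assignment.

SATISFIABLE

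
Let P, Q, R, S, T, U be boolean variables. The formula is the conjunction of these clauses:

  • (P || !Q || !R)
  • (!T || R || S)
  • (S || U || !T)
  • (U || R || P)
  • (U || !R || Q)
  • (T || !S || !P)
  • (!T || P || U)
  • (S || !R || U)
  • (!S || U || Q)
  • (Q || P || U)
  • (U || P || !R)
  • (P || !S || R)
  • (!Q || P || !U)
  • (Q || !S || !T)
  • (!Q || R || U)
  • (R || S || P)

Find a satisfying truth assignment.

P=T, Q=T, R=T, S=T, T=T, U=F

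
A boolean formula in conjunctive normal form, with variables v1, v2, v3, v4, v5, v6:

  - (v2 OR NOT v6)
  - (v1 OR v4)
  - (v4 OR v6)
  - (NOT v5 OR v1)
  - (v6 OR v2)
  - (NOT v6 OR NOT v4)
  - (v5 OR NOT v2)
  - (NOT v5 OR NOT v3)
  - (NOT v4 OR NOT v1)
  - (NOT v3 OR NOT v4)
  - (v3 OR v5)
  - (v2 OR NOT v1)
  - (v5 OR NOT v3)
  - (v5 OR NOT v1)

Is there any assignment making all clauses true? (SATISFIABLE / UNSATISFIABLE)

SATISFIABLE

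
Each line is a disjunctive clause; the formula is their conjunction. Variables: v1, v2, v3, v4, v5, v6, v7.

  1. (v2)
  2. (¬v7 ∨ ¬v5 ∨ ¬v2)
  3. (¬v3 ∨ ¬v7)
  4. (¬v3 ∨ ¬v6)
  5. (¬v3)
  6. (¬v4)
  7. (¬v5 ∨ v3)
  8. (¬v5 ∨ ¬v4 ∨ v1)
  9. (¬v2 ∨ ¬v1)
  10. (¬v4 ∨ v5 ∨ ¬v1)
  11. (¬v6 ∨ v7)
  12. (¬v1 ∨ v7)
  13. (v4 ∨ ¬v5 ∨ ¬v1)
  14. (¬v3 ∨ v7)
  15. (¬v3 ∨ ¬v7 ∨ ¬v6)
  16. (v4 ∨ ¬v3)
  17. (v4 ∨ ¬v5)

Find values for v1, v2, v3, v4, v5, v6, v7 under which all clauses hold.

v1 = False, v2 = True, v3 = False, v4 = False, v5 = False, v6 = False, v7 = False

Unit propagation: (v2) forces v2 = True.
Unit propagation: (¬v3) forces v3 = False.
Unit propagation: (¬v4) forces v4 = False.
The clause (¬v5) is unit: v5 must be False.
(¬v1) is a unit clause, so v1 = False.
Pure literal: v6 appears only negated; assign v6 = False.
v7 is now unconstrained; take v7 = False.
Every clause has at least one true literal under this assignment.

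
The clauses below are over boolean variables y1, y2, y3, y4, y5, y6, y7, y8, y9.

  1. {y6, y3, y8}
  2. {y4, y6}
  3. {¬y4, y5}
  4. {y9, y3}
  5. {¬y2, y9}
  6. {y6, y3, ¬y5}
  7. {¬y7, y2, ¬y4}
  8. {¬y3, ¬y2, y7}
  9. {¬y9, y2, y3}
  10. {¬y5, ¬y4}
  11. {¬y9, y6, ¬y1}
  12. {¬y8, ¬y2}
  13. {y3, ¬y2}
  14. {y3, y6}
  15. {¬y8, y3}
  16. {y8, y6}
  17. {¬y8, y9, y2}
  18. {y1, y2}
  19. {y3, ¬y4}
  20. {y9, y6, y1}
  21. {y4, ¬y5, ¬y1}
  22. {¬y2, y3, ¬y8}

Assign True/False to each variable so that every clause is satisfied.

y6 occurs only positively in the remaining clauses — set y6 = True.
Branch on y1: take y1 = True.
The remaining clauses are satisfied by y2 = False, y3 = True, y4 = False, y5 = False, y7 = False, y8 = False, y9 = False.

y1 = True, y2 = False, y3 = True, y4 = False, y5 = False, y6 = True, y7 = False, y8 = False, y9 = False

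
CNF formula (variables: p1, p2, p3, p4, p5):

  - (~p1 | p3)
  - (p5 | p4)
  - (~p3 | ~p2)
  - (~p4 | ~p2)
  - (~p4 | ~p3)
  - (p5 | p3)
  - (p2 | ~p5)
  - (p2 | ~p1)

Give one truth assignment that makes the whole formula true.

p1 occurs only negated in the remaining clauses — set p1 = False.
Branch on p2: take p2 = True.
  then p3 is forced to False.
  then p4 is forced to False.
  then p5 is forced to True.
Every clause has at least one true literal under this assignment.

p1=F, p2=T, p3=F, p4=F, p5=T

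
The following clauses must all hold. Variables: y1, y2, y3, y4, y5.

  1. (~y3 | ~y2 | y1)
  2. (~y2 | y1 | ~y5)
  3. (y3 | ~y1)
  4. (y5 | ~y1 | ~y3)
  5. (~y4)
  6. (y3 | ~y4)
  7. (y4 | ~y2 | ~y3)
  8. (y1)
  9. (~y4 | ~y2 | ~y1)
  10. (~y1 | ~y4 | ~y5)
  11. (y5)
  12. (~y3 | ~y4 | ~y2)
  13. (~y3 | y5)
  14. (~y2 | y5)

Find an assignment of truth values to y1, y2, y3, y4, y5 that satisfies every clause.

y1=True, y2=False, y3=True, y4=False, y5=True

Check each clause:
  1. (~y2 | ~y3 | y1) — y1 is true.
  2. (~y5 | y1 | ~y2) — y1 is true.
  3. (y3 | ~y1) — y3 is true.
  4. (~y1 | y5 | ~y3) — y5 is true.
  5. (~y4) — ~y4 is true.
  6. (~y4 | y3) — y3 is true.
  7. (y4 | ~y2 | ~y3) — ~y2 is true.
  8. (y1) — y1 is true.
  9. (~y2 | ~y1 | ~y4) — ~y4 is true.
  10. (~y1 | ~y5 | ~y4) — ~y4 is true.
  11. (y5) — y5 is true.
  12. (~y3 | ~y2 | ~y4) — ~y4 is true.
  13. (~y3 | y5) — y5 is true.
  14. (y5 | ~y2) — y5 is true.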